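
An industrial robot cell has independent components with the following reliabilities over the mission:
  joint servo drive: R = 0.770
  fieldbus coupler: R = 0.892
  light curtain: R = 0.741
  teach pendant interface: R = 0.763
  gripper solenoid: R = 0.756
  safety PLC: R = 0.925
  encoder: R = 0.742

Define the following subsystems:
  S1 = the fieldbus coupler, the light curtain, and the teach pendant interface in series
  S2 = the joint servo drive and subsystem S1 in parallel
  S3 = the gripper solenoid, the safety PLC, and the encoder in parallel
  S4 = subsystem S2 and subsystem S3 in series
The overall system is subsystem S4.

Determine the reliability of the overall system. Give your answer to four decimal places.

0.8818

Series (fieldbus coupler, light curtain, and teach pendant interface): 0.892000 × 0.741000 × 0.763000 = 0.504322
Parallel (joint servo drive and [0.504322]): 1 − (1 − 0.770000)(1 − 0.504322) = 0.885994
Parallel (gripper solenoid, safety PLC, and encoder): 1 − (1 − 0.756000)(1 − 0.925000)(1 − 0.742000) = 0.995279
Series ([0.885994] and [0.995279]): 0.885994 × 0.995279 = 0.8818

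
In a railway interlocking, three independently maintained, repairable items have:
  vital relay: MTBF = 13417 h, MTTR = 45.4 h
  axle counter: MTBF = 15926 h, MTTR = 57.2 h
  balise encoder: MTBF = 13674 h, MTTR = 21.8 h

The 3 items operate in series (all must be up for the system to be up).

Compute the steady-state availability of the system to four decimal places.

0.9915

A(vital relay) = MTBF/(MTBF+MTTR) = 13417/(13417+45.4) = 0.996628
A(axle counter) = MTBF/(MTBF+MTTR) = 15926/(15926+57.2) = 0.996421
A(balise encoder) = MTBF/(MTBF+MTTR) = 13674/(13674+21.8) = 0.998408
Series availability: 0.996628 × 0.996421 × 0.998408 = 0.9915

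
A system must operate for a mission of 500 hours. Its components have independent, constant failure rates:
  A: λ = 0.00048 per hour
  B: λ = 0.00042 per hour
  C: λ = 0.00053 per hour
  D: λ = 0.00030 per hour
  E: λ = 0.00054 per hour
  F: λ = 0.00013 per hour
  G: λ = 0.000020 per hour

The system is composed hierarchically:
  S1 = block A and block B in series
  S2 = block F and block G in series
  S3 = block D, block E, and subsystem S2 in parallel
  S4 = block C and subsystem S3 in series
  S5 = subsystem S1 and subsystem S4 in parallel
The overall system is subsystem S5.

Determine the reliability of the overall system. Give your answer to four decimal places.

0.9150

R(A) = exp(−0.00048 × 500) = 0.786628
R(B) = exp(−0.00042 × 500) = 0.810584
R(C) = exp(−0.00053 × 500) = 0.767206
R(D) = exp(−0.00030 × 500) = 0.860708
R(E) = exp(−0.00054 × 500) = 0.763379
R(F) = exp(−0.00013 × 500) = 0.937067
R(G) = exp(−0.000020 × 500) = 0.990050
Series (A and B): 0.786628 × 0.810584 = 0.637628
Series (F and G): 0.937067 × 0.990050 = 0.927743
Parallel (D, E, and [0.927743]): 1 − (1 − 0.860708)(1 − 0.763379)(1 − 0.927743) = 0.997618
Series (C and [0.997618]): 0.767206 × 0.997618 = 0.765379
Parallel ([0.637628] and [0.765379]): 1 − (1 − 0.637628)(1 − 0.765379) = 0.9150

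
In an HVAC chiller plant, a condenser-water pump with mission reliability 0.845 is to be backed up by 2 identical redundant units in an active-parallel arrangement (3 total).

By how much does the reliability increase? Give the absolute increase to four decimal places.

0.1513

R_before = 0.845
R_after = 1 − (1 − 0.845)^3 = 0.9963
ΔR = 0.9963 − 0.845 = 0.1513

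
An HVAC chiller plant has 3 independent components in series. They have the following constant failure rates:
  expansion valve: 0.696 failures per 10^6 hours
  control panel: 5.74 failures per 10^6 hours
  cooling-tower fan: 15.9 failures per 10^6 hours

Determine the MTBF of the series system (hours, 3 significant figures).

44800

Series of exponential components: λ_sys = Σ λ_i
λ_sys = 0.000000696 + 0.00000574 + 0.0000159 = 2.2336e-05 /h
MTBF = 1 / λ_sys = 44800 h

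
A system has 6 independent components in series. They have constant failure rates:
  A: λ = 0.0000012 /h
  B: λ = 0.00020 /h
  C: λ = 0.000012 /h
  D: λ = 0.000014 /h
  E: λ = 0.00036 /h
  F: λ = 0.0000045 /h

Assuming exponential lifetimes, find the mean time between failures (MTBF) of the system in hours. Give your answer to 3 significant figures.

1690

Series of exponential components: λ_sys = Σ λ_i
λ_sys = 0.0000012 + 0.00020 + 0.000012 + 0.000014 + 0.00036 + 0.0000045 = 5.9170e-04 /h
MTBF = 1 / λ_sys = 1690 h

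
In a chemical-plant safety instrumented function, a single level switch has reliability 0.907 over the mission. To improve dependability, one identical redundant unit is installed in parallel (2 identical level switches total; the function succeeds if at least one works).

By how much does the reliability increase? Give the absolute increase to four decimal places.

R_before = 0.907
R_after = 1 − (1 − 0.907)^2 = 0.9914
ΔR = 0.9914 − 0.907 = 0.0844

0.0844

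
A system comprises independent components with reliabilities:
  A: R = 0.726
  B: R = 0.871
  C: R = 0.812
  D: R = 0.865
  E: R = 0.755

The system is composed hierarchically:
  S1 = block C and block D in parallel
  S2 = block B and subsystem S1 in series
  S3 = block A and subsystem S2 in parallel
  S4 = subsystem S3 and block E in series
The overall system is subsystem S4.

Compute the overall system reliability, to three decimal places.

Parallel (C and D): 1 − (1 − 0.81200)(1 − 0.86500) = 0.97462
Series (B and [0.97462]): 0.87100 × 0.97462 = 0.84889
Parallel (A and [0.84889]): 1 − (1 − 0.72600)(1 − 0.84889) = 0.95860
Series ([0.95860] and E): 0.95860 × 0.75500 = 0.724

0.724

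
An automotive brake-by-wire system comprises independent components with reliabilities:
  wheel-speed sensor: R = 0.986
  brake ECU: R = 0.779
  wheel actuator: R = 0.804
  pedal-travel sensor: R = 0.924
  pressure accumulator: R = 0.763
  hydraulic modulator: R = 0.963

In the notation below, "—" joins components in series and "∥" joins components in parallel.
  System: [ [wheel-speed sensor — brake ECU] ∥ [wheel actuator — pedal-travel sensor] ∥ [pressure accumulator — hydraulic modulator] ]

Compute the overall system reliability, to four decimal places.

Series (wheel-speed sensor and brake ECU): 0.986000 × 0.779000 = 0.768094
Series (wheel actuator and pedal-travel sensor): 0.804000 × 0.924000 = 0.742896
Series (pressure accumulator and hydraulic modulator): 0.763000 × 0.963000 = 0.734769
Parallel ([0.768094], [0.742896], and [0.734769]): 1 − (1 − 0.768094)(1 − 0.742896)(1 − 0.734769) = 0.9842

0.9842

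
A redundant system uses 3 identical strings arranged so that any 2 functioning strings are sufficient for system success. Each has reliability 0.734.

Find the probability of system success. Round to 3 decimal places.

0.825

R = Σ_{i=2}^{3} C(3,i) p^i (1−p)^{3−i} with p = 0.734
C(3,2)·0.734^2·0.266^1 = 0.42993
C(3,3)·0.734^3·0.266^0 = 0.39545
Sum = 0.825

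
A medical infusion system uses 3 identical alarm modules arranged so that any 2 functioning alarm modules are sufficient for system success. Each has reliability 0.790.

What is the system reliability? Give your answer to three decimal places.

R = Σ_{i=2}^{3} C(3,i) p^i (1−p)^{3−i} with p = 0.790
C(3,2)·0.790^2·0.210^1 = 0.39318
C(3,3)·0.790^3·0.210^0 = 0.49304
Sum = 0.886

0.886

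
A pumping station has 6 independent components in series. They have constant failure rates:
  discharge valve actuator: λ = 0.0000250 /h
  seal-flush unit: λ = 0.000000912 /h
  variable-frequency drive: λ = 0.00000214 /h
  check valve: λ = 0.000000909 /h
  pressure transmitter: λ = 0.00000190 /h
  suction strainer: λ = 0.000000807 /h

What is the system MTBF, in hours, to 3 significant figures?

Series of exponential components: λ_sys = Σ λ_i
λ_sys = 0.0000250 + 0.000000912 + 0.00000214 + 0.000000909 + 0.00000190 + 0.000000807 = 3.1668e-05 /h
MTBF = 1 / λ_sys = 31600 h

31600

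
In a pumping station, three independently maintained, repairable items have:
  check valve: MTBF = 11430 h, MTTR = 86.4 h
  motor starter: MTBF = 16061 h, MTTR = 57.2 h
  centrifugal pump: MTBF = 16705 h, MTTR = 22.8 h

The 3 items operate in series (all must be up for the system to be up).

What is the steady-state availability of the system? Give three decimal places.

0.988

A(check valve) = MTBF/(MTBF+MTTR) = 11430/(11430+86.4) = 0.992498
A(motor starter) = MTBF/(MTBF+MTTR) = 16061/(16061+57.2) = 0.996451
A(centrifugal pump) = MTBF/(MTBF+MTTR) = 16705/(16705+22.8) = 0.998637
Series availability: 0.992498 × 0.996451 × 0.998637 = 0.988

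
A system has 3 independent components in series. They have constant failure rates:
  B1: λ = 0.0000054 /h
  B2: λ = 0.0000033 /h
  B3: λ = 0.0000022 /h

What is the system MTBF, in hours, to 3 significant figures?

Series of exponential components: λ_sys = Σ λ_i
λ_sys = 0.0000054 + 0.0000033 + 0.0000022 = 1.0900e-05 /h
MTBF = 1 / λ_sys = 91700 h

91700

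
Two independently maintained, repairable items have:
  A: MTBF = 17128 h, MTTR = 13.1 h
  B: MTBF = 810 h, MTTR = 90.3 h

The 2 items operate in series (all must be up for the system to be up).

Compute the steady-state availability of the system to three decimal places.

A(A) = MTBF/(MTBF+MTTR) = 17128/(17128+13.1) = 0.999236
A(B) = MTBF/(MTBF+MTTR) = 810/(810+90.3) = 0.899700
Series availability: 0.999236 × 0.899700 = 0.899

0.899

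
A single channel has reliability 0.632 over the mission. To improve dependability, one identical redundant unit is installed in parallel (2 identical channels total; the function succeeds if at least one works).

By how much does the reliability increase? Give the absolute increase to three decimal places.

R_before = 0.632
R_after = 1 − (1 − 0.632)^2 = 0.865
ΔR = 0.865 − 0.632 = 0.233

0.233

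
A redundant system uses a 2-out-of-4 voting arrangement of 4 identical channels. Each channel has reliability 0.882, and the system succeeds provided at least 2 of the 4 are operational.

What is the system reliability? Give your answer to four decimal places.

R = Σ_{i=2}^{4} C(4,i) p^i (1−p)^{4−i} with p = 0.882
C(4,2)·0.882^2·0.118^2 = 0.064991
C(4,3)·0.882^3·0.118^1 = 0.323853
C(4,4)·0.882^4·0.118^0 = 0.605166
Sum = 0.9940

0.9940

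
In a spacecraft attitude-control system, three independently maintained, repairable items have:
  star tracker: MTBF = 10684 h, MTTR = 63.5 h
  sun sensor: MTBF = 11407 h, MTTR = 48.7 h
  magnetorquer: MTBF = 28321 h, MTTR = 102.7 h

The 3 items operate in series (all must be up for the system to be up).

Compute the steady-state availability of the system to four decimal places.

0.9863

A(star tracker) = MTBF/(MTBF+MTTR) = 10684/(10684+63.5) = 0.994092
A(sun sensor) = MTBF/(MTBF+MTTR) = 11407/(11407+48.7) = 0.995749
A(magnetorquer) = MTBF/(MTBF+MTTR) = 28321/(28321+102.7) = 0.996387
Series availability: 0.994092 × 0.995749 × 0.996387 = 0.9863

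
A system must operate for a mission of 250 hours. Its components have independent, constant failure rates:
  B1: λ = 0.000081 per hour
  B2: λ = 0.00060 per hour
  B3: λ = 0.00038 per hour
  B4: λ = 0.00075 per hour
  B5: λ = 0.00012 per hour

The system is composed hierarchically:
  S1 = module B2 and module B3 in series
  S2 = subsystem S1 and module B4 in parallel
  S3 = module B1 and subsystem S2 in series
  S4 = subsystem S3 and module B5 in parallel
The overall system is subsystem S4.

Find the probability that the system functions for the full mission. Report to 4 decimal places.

R(B1) = exp(−0.000081 × 250) = 0.979954
R(B2) = exp(−0.00060 × 250) = 0.860708
R(B3) = exp(−0.00038 × 250) = 0.909373
R(B4) = exp(−0.00075 × 250) = 0.829029
R(B5) = exp(−0.00012 × 250) = 0.970446
Series (B2 and B3): 0.860708 × 0.909373 = 0.782705
Parallel ([0.782705] and B4): 1 − (1 − 0.782705)(1 − 0.829029) = 0.962849
Series (B1 and [0.962849]): 0.979954 × 0.962849 = 0.943548
Parallel ([0.943548] and B5): 1 − (1 − 0.943548)(1 − 0.970446) = 0.9983

0.9983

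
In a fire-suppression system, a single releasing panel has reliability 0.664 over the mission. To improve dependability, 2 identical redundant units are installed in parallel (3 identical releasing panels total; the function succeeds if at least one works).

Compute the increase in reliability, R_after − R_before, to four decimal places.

0.2981

R_before = 0.664
R_after = 1 − (1 − 0.664)^3 = 0.9621
ΔR = 0.9621 − 0.664 = 0.2981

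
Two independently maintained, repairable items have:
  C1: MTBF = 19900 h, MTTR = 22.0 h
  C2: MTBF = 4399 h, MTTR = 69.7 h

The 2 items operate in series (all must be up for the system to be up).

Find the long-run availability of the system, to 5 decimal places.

0.98332

A(C1) = MTBF/(MTBF+MTTR) = 19900/(19900+22.0) = 0.998896
A(C2) = MTBF/(MTBF+MTTR) = 4399/(4399+69.7) = 0.984403
Series availability: 0.998896 × 0.984403 = 0.98332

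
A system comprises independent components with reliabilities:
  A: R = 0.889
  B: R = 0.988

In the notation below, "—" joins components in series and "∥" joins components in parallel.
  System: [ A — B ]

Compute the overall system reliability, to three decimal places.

Series (A and B): 0.88900 × 0.98800 = 0.878

0.878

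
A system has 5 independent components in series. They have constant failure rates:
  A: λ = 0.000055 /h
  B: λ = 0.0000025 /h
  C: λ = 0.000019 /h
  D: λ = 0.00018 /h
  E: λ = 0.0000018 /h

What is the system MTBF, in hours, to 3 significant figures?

Series of exponential components: λ_sys = Σ λ_i
λ_sys = 0.000055 + 0.0000025 + 0.000019 + 0.00018 + 0.0000018 = 2.5830e-04 /h
MTBF = 1 / λ_sys = 3870 h

3870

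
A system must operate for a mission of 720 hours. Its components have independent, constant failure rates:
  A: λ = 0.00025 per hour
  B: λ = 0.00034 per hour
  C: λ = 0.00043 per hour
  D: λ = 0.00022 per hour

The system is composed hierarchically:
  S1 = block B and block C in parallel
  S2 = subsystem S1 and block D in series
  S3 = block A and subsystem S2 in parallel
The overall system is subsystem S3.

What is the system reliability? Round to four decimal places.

R(A) = exp(−0.00025 × 720) = 0.835270
R(B) = exp(−0.00034 × 720) = 0.782861
R(C) = exp(−0.00043 × 720) = 0.733740
R(D) = exp(−0.00022 × 720) = 0.853508
Parallel (B and C): 1 − (1 − 0.782861)(1 − 0.733740) = 0.942185
Series ([0.942185] and D): 0.942185 × 0.853508 = 0.804162
Parallel (A and [0.804162]): 1 − (1 − 0.835270)(1 − 0.804162) = 0.9677

0.9677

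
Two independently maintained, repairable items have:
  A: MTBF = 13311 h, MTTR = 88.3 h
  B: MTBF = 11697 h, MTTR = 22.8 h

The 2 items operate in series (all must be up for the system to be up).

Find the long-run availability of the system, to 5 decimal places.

A(A) = MTBF/(MTBF+MTTR) = 13311/(13311+88.3) = 0.993410
A(B) = MTBF/(MTBF+MTTR) = 11697/(11697+22.8) = 0.998055
Series availability: 0.993410 × 0.998055 = 0.99148

0.99148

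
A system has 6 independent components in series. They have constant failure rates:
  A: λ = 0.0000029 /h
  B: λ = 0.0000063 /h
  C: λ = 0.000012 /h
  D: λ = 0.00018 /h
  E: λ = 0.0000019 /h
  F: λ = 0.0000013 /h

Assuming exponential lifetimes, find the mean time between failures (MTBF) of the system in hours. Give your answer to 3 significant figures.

Series of exponential components: λ_sys = Σ λ_i
λ_sys = 0.0000029 + 0.0000063 + 0.000012 + 0.00018 + 0.0000019 + 0.0000013 = 2.0440e-04 /h
MTBF = 1 / λ_sys = 4890 h

4890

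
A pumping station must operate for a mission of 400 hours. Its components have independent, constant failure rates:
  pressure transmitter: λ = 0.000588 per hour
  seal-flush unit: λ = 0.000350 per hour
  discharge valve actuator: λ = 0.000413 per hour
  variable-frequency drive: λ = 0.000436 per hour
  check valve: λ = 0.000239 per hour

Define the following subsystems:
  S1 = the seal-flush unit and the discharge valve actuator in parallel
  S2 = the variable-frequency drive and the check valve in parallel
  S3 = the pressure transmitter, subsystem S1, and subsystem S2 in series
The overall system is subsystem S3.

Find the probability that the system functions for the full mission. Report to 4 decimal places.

R(pressure transmitter) = exp(−0.000588 × 400) = 0.790413
R(seal-flush unit) = exp(−0.000350 × 400) = 0.869358
R(discharge valve actuator) = exp(−0.000413 × 400) = 0.847724
R(variable-frequency drive) = exp(−0.000436 × 400) = 0.839961
R(check valve) = exp(−0.000239 × 400) = 0.908827
Parallel (seal-flush unit and discharge valve actuator): 1 − (1 − 0.869358)(1 − 0.847724) = 0.980106
Parallel (variable-frequency drive and check valve): 1 − (1 − 0.839961)(1 − 0.908827) = 0.985409
Series (pressure transmitter, [0.980106], and [0.985409]): 0.790413 × 0.980106 × 0.985409 = 0.7634

0.7634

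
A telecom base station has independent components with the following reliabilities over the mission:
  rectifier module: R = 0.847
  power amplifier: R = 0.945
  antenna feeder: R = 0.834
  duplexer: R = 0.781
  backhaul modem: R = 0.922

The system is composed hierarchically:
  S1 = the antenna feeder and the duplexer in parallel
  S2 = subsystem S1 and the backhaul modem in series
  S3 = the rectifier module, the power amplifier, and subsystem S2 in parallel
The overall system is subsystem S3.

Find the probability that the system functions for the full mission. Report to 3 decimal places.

Parallel (antenna feeder and duplexer): 1 − (1 − 0.83400)(1 − 0.78100) = 0.96365
Series ([0.96365] and backhaul modem): 0.96365 × 0.92200 = 0.88849
Parallel (rectifier module, power amplifier, and [0.88849]): 1 − (1 − 0.84700)(1 − 0.94500)(1 − 0.88849) = 0.999

0.999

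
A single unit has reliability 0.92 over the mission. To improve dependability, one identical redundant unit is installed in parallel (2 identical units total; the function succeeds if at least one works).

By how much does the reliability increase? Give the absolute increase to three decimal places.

R_before = 0.92
R_after = 1 − (1 − 0.92)^2 = 0.994
ΔR = 0.994 − 0.92 = 0.074

0.074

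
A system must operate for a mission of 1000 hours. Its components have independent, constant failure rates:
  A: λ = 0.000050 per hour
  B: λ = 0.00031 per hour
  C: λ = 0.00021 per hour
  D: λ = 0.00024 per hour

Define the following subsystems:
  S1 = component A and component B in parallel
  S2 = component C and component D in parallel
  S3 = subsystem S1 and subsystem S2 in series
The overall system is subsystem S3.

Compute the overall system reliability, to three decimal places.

0.947

R(A) = exp(−0.000050 × 1000) = 0.95123
R(B) = exp(−0.00031 × 1000) = 0.73345
R(C) = exp(−0.00021 × 1000) = 0.81058
R(D) = exp(−0.00024 × 1000) = 0.78663
Parallel (A and B): 1 − (1 − 0.95123)(1 − 0.73345) = 0.98700
Parallel (C and D): 1 − (1 − 0.81058)(1 − 0.78663) = 0.95958
Series ([0.98700] and [0.95958]): 0.98700 × 0.95958 = 0.947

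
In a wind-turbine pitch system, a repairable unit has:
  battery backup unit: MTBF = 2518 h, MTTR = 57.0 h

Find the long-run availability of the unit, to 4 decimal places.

A(battery backup unit) = MTBF/(MTBF+MTTR) = 2518/(2518+57.0) = 0.9779

0.9779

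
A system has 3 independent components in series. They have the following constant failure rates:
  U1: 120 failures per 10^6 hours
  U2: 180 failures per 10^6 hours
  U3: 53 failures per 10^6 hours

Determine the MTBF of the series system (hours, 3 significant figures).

2830

Series of exponential components: λ_sys = Σ λ_i
λ_sys = 0.00012 + 0.00018 + 0.000053 = 3.5300e-04 /h
MTBF = 1 / λ_sys = 2830 h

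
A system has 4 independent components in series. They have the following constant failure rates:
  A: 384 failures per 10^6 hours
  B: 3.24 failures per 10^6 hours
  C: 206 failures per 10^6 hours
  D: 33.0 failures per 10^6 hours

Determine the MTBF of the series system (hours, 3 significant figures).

1600

Series of exponential components: λ_sys = Σ λ_i
λ_sys = 0.000384 + 0.00000324 + 0.000206 + 0.0000330 = 6.2624e-04 /h
MTBF = 1 / λ_sys = 1600 h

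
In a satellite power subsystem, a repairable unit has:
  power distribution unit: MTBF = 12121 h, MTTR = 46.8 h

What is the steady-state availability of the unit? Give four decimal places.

A(power distribution unit) = MTBF/(MTBF+MTTR) = 12121/(12121+46.8) = 0.9962

0.9962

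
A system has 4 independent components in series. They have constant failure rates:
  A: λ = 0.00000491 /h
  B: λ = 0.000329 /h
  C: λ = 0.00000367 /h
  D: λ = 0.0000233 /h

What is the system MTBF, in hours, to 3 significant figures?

2770

Series of exponential components: λ_sys = Σ λ_i
λ_sys = 0.00000491 + 0.000329 + 0.00000367 + 0.0000233 = 3.6088e-04 /h
MTBF = 1 / λ_sys = 2770 h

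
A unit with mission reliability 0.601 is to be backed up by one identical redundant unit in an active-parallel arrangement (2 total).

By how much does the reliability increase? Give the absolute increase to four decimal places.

0.2398

R_before = 0.601
R_after = 1 − (1 − 0.601)^2 = 0.8408
ΔR = 0.8408 − 0.601 = 0.2398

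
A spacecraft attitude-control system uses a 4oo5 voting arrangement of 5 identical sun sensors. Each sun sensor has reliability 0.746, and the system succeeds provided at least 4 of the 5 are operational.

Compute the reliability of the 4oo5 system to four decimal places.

R = Σ_{i=4}^{5} C(5,i) p^i (1−p)^{5−i} with p = 0.746
C(5,4)·0.746^4·0.254^1 = 0.393332
C(5,5)·0.746^5·0.254^0 = 0.231044
Sum = 0.6244

0.6244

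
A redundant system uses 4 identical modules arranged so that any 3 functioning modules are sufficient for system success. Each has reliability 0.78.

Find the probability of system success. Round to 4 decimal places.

R = Σ_{i=3}^{4} C(4,i) p^i (1−p)^{4−i} with p = 0.78
C(4,3)·0.78^3·0.22^1 = 0.417606
C(4,4)·0.78^4·0.22^0 = 0.370151
Sum = 0.7878

0.7878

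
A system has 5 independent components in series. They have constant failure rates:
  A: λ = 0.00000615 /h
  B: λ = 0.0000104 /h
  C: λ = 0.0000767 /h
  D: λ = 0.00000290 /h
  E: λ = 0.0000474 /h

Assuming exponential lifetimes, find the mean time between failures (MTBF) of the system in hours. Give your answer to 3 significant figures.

Series of exponential components: λ_sys = Σ λ_i
λ_sys = 0.00000615 + 0.0000104 + 0.0000767 + 0.00000290 + 0.0000474 = 1.4355e-04 /h
MTBF = 1 / λ_sys = 6970 h

6970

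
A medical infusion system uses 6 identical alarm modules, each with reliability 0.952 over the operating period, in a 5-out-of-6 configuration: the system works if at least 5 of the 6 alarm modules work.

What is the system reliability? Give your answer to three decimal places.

0.970

R = Σ_{i=5}^{6} C(6,i) p^i (1−p)^{6−i} with p = 0.952
C(6,5)·0.952^5·0.048^1 = 0.22520
C(6,6)·0.952^6·0.048^0 = 0.74443
Sum = 0.970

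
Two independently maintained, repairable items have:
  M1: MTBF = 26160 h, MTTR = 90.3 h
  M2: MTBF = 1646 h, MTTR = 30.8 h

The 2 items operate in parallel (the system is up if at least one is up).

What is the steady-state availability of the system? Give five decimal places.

A(M1) = MTBF/(MTBF+MTTR) = 26160/(26160+90.3) = 0.996560
A(M2) = MTBF/(MTBF+MTTR) = 1646/(1646+30.8) = 0.981632
Parallel availability: 1 − (1 − 0.996560)(1 − 0.981632) = 0.99994

0.99994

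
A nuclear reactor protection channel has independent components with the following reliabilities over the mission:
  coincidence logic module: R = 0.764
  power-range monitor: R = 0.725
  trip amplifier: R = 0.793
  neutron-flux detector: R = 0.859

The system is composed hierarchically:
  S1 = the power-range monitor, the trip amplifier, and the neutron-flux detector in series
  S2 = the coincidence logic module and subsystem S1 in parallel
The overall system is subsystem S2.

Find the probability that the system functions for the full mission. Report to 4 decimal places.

0.8806

Series (power-range monitor, trip amplifier, and neutron-flux detector): 0.725000 × 0.793000 × 0.859000 = 0.493861
Parallel (coincidence logic module and [0.493861]): 1 − (1 − 0.764000)(1 − 0.493861) = 0.8806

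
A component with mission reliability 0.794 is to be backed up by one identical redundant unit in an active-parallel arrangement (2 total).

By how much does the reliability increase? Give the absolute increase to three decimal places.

R_before = 0.794
R_after = 1 − (1 − 0.794)^2 = 0.958
ΔR = 0.958 − 0.794 = 0.164

0.164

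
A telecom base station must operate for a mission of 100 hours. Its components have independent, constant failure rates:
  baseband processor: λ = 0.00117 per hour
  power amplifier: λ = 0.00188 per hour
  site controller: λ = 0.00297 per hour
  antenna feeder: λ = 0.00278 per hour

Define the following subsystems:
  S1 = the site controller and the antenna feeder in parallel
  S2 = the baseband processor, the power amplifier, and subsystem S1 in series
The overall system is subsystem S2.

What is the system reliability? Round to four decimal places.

R(baseband processor) = exp(−0.00117 × 100) = 0.889585
R(power amplifier) = exp(−0.00188 × 100) = 0.828615
R(site controller) = exp(−0.00297 × 100) = 0.743044
R(antenna feeder) = exp(−0.00278 × 100) = 0.757297
Parallel (site controller and antenna feeder): 1 − (1 − 0.743044)(1 − 0.757297) = 0.937636
Series (baseband processor, power amplifier, and [0.937636]): 0.889585 × 0.828615 × 0.937636 = 0.6912

0.6912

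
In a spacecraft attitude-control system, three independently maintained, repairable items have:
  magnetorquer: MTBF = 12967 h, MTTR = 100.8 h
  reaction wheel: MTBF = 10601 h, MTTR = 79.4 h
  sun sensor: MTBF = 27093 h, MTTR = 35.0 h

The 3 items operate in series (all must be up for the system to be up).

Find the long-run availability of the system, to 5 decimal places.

0.98364

A(magnetorquer) = MTBF/(MTBF+MTTR) = 12967/(12967+100.8) = 0.992286
A(reaction wheel) = MTBF/(MTBF+MTTR) = 10601/(10601+79.4) = 0.992566
A(sun sensor) = MTBF/(MTBF+MTTR) = 27093/(27093+35.0) = 0.998710
Series availability: 0.992286 × 0.992566 × 0.998710 = 0.98364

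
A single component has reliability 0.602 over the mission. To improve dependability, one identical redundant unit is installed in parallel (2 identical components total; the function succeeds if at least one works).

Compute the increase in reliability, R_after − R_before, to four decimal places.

0.2396

R_before = 0.602
R_after = 1 − (1 − 0.602)^2 = 0.8416
ΔR = 0.8416 − 0.602 = 0.2396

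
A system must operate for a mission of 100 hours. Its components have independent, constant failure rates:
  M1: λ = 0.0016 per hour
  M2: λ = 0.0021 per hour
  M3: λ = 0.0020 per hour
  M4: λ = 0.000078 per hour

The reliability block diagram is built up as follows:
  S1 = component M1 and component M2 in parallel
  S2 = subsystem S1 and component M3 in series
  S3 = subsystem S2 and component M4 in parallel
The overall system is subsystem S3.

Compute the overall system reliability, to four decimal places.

R(M1) = exp(−0.0016 × 100) = 0.852144
R(M2) = exp(−0.0021 × 100) = 0.810584
R(M3) = exp(−0.0020 × 100) = 0.818731
R(M4) = exp(−0.000078 × 100) = 0.992230
Parallel (M1 and M2): 1 − (1 − 0.852144)(1 − 0.810584) = 0.971994
Series ([0.971994] and M3): 0.971994 × 0.818731 = 0.795802
Parallel ([0.795802] and M4): 1 − (1 − 0.795802)(1 − 0.992230) = 0.9984

0.9984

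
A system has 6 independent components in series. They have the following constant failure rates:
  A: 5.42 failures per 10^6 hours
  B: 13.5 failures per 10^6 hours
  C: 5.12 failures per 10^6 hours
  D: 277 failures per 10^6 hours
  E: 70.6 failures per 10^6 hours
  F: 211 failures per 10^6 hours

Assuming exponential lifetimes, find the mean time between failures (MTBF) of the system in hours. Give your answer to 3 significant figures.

1720

Series of exponential components: λ_sys = Σ λ_i
λ_sys = 0.00000542 + 0.0000135 + 0.00000512 + 0.000277 + 0.0000706 + 0.000211 = 5.8264e-04 /h
MTBF = 1 / λ_sys = 1720 h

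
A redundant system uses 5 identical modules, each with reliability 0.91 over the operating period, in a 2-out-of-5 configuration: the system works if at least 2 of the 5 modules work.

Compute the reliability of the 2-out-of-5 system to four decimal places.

0.9997

R = Σ_{i=2}^{5} C(5,i) p^i (1−p)^{5−i} with p = 0.91
C(5,2)·0.91^2·0.09^3 = 0.006037
C(5,3)·0.91^3·0.09^2 = 0.061039
C(5,4)·0.91^4·0.09^1 = 0.308587
C(5,5)·0.91^5·0.09^0 = 0.624032
Sum = 0.9997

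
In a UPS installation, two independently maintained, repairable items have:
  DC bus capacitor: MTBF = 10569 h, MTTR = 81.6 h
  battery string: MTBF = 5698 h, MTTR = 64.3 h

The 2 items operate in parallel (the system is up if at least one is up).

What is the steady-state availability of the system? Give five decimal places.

A(DC bus capacitor) = MTBF/(MTBF+MTTR) = 10569/(10569+81.6) = 0.992338
A(battery string) = MTBF/(MTBF+MTTR) = 5698/(5698+64.3) = 0.988841
Parallel availability: 1 − (1 − 0.992338)(1 − 0.988841) = 0.99991

0.99991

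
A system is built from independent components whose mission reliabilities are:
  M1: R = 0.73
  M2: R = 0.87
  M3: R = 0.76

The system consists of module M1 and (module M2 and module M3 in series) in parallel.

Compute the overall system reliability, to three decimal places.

0.909

Series (M2 and M3): 0.87000 × 0.76000 = 0.66120
Parallel (M1 and [0.66120]): 1 − (1 − 0.73000)(1 − 0.66120) = 0.909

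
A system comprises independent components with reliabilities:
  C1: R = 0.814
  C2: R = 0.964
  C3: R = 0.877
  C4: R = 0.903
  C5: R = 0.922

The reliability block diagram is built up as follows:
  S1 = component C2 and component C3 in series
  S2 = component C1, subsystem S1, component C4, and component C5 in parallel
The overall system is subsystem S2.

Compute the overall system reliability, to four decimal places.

0.9998

Series (C2 and C3): 0.964000 × 0.877000 = 0.845428
Parallel (C1, [0.845428], C4, and C5): 1 − (1 − 0.814000)(1 − 0.845428)(1 − 0.903000)(1 − 0.922000) = 0.9998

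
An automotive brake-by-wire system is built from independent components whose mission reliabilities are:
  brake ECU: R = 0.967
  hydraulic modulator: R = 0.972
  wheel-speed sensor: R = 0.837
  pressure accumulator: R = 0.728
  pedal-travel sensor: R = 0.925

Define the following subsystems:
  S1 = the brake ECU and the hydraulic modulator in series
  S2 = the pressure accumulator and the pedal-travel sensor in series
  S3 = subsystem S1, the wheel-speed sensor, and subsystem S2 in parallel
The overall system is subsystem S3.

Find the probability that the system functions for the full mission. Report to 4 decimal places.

0.9968

Series (brake ECU and hydraulic modulator): 0.967000 × 0.972000 = 0.939924
Series (pressure accumulator and pedal-travel sensor): 0.728000 × 0.925000 = 0.673400
Parallel ([0.939924], wheel-speed sensor, and [0.673400]): 1 − (1 − 0.939924)(1 − 0.837000)(1 − 0.673400) = 0.9968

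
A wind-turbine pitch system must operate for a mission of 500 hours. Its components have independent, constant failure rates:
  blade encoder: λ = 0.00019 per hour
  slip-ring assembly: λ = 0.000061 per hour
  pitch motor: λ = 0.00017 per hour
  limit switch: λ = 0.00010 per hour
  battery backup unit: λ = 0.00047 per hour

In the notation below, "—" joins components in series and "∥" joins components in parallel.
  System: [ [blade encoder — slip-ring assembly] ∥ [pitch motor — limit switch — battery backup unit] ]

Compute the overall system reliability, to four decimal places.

R(blade encoder) = exp(−0.00019 × 500) = 0.909373
R(slip-ring assembly) = exp(−0.000061 × 500) = 0.969960
R(pitch motor) = exp(−0.00017 × 500) = 0.918512
R(limit switch) = exp(−0.00010 × 500) = 0.951229
R(battery backup unit) = exp(−0.00047 × 500) = 0.790571
Series (blade encoder and slip-ring assembly): 0.909373 × 0.969960 = 0.882055
Series (pitch motor, limit switch, and battery backup unit): 0.918512 × 0.951229 × 0.790571 = 0.690734
Parallel ([0.882055] and [0.690734]): 1 − (1 − 0.882055)(1 − 0.690734) = 0.9635

0.9635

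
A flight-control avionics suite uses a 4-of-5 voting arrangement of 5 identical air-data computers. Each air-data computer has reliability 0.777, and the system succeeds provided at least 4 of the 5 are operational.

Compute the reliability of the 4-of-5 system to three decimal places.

0.690

R = Σ_{i=4}^{5} C(5,i) p^i (1−p)^{5−i} with p = 0.777
C(5,4)·0.777^4·0.223^1 = 0.40640
C(5,5)·0.777^5·0.223^0 = 0.28321
Sum = 0.690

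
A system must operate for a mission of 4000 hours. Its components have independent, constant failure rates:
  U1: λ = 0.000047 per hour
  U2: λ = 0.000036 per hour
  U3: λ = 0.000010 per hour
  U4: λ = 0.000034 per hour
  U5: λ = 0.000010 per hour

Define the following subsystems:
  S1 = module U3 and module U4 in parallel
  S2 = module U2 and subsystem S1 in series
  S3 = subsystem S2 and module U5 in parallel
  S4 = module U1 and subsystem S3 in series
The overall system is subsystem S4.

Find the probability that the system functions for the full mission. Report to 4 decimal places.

R(U1) = exp(−0.000047 × 4000) = 0.828615
R(U2) = exp(−0.000036 × 4000) = 0.865888
R(U3) = exp(−0.000010 × 4000) = 0.960789
R(U4) = exp(−0.000034 × 4000) = 0.872843
R(U5) = exp(−0.000010 × 4000) = 0.960789
Parallel (U3 and U4): 1 − (1 − 0.960789)(1 − 0.872843) = 0.995014
Series (U2 and [0.995014]): 0.865888 × 0.995014 = 0.861571
Parallel ([0.861571] and U5): 1 − (1 − 0.861571)(1 − 0.960789) = 0.994572
Series (U1 and [0.994572]): 0.828615 × 0.994572 = 0.8241

0.8241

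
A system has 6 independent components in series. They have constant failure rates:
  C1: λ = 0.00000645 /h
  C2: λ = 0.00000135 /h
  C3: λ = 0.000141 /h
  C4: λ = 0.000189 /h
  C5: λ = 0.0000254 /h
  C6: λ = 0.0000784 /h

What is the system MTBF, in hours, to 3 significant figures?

Series of exponential components: λ_sys = Σ λ_i
λ_sys = 0.00000645 + 0.00000135 + 0.000141 + 0.000189 + 0.0000254 + 0.0000784 = 4.4160e-04 /h
MTBF = 1 / λ_sys = 2260 h

2260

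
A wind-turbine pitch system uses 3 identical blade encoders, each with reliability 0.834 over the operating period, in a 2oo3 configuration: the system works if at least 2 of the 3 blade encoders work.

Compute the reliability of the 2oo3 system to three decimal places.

0.926

R = Σ_{i=2}^{3} C(3,i) p^i (1−p)^{3−i} with p = 0.834
C(3,2)·0.834^2·0.166^1 = 0.34639
C(3,3)·0.834^3·0.166^0 = 0.58009
Sum = 0.926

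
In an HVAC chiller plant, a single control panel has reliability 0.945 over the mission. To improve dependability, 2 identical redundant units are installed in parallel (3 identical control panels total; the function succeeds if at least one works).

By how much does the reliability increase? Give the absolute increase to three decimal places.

0.055

R_before = 0.945
R_after = 1 − (1 − 0.945)^3 = 1.000
ΔR = 1.000 − 0.945 = 0.055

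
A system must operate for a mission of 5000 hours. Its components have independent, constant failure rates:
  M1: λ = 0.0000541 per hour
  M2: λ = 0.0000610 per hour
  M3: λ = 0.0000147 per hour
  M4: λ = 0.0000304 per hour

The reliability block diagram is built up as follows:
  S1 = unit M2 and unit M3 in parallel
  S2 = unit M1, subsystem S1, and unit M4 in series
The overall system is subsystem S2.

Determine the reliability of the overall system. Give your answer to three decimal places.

0.643

R(M1) = exp(−0.0000541 × 5000) = 0.76300
R(M2) = exp(−0.0000610 × 5000) = 0.73712
R(M3) = exp(−0.0000147 × 5000) = 0.92914
R(M4) = exp(−0.0000304 × 5000) = 0.85899
Parallel (M2 and M3): 1 − (1 − 0.73712)(1 − 0.92914) = 0.98137
Series (M1, [0.98137], and M4): 0.76300 × 0.98137 × 0.85899 = 0.643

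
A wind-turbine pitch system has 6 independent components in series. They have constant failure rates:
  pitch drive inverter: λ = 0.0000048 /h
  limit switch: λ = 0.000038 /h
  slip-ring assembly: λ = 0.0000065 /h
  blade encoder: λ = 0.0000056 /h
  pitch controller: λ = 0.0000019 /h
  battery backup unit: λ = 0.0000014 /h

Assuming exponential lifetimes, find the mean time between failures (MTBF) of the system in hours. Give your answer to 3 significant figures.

17200

Series of exponential components: λ_sys = Σ λ_i
λ_sys = 0.0000048 + 0.000038 + 0.0000065 + 0.0000056 + 0.0000019 + 0.0000014 = 5.8200e-05 /h
MTBF = 1 / λ_sys = 17200 h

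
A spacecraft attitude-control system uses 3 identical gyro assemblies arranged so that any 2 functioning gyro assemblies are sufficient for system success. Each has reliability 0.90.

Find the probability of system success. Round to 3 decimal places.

R = Σ_{i=2}^{3} C(3,i) p^i (1−p)^{3−i} with p = 0.90
C(3,2)·0.90^2·0.10^1 = 0.24300
C(3,3)·0.90^3·0.10^0 = 0.72900
Sum = 0.972

0.972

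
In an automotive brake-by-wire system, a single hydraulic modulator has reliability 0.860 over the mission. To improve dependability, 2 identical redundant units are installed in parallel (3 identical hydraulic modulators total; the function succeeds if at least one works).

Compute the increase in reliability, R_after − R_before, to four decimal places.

R_before = 0.860
R_after = 1 − (1 − 0.860)^3 = 0.9973
ΔR = 0.9973 − 0.860 = 0.1373

0.1373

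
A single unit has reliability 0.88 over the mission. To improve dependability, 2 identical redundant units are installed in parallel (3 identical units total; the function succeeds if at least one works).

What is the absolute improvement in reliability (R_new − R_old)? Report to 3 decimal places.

R_before = 0.88
R_after = 1 − (1 − 0.88)^3 = 0.998
ΔR = 0.998 − 0.88 = 0.118

0.118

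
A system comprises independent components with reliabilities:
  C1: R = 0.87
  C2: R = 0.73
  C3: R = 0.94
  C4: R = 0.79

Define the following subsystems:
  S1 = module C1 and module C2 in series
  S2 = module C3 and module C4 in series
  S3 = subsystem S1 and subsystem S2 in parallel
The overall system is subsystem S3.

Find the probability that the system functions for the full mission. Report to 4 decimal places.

0.9061

Series (C1 and C2): 0.870000 × 0.730000 = 0.635100
Series (C3 and C4): 0.940000 × 0.790000 = 0.742600
Parallel ([0.635100] and [0.742600]): 1 − (1 − 0.635100)(1 − 0.742600) = 0.9061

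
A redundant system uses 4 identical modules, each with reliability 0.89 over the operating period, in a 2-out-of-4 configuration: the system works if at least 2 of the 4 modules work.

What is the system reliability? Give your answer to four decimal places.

0.9951

R = Σ_{i=2}^{4} C(4,i) p^i (1−p)^{4−i} with p = 0.89
C(4,2)·0.89^2·0.11^2 = 0.057506
C(4,3)·0.89^3·0.11^1 = 0.310186
C(4,4)·0.89^4·0.11^0 = 0.627422
Sum = 0.9951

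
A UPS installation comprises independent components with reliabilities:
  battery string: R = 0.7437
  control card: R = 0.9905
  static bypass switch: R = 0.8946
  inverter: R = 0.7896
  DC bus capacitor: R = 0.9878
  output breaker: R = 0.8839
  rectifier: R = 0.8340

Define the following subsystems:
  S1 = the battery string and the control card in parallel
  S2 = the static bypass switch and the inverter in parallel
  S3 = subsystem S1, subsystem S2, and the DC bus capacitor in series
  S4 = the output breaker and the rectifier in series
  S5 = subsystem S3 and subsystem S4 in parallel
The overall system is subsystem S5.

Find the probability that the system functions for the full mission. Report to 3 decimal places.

Parallel (battery string and control card): 1 − (1 − 0.74370)(1 − 0.99050) = 0.99757
Parallel (static bypass switch and inverter): 1 − (1 − 0.89460)(1 − 0.78960) = 0.97782
Series ([0.99757], [0.97782], and DC bus capacitor): 0.99757 × 0.97782 × 0.98780 = 0.96354
Series (output breaker and rectifier): 0.88390 × 0.83400 = 0.73717
Parallel ([0.96354] and [0.73717]): 1 − (1 − 0.96354)(1 − 0.73717) = 0.990

0.990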